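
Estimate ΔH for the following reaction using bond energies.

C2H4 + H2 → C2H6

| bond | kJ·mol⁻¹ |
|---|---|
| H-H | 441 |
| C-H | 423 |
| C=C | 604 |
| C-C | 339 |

Bonds broken (reactants):
  C-H: 4 × 423 = 1692
  C=C: 1 × 604 = 604
  H-H: 1 × 441 = 441
  Σ(broken) = 2737 kJ
Bonds formed (products):
  C-C: 1 × 339 = 339
  C-H: 6 × 423 = 2538
  Σ(formed) = 2877 kJ
ΔH = Σ(broken) − Σ(formed) = 2737 − 2877 = −140 kJ

ΔH ≈ −140 kJ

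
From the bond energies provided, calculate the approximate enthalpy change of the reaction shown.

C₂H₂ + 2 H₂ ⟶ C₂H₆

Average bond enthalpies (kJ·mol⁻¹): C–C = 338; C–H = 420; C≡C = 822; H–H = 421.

Bonds broken (reactants):
  C≡C: 1 × 822 = 822
  C–H: 2 × 420 = 840
  H–H: 2 × 421 = 842
  Σ(broken) = 2504 kJ
Bonds formed (products):
  C–C: 1 × 338 = 338
  C–H: 6 × 420 = 2520
  Σ(formed) = 2858 kJ
ΔH = Σ(broken) − Σ(formed) = 2504 − 2858 = −354 kJ

ΔH ≈ −354 kJ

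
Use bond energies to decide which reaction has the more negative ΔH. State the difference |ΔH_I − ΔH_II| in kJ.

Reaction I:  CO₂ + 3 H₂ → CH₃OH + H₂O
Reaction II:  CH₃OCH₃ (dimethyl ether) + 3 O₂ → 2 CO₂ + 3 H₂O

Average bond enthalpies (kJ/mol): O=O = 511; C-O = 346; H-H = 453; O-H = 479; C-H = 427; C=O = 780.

Reaction II, by 1062 kJ

Reaction I:
  Bonds broken (reactants):
    C=O: 2 × 780 = 1560
    H-H: 3 × 453 = 1359
    Σ(broken) = 2919 kJ
  Bonds formed (products):
    C-H: 3 × 427 = 1281
    C-O: 1 × 346 = 346
    O-H: 3 × 479 = 1437
    Σ(formed) = 3064 kJ
  ΔH_I = 2919 − 3064 = −145 kJ
Reaction II:
  Bonds broken (reactants):
    C-H: 6 × 427 = 2562
    C-O: 2 × 346 = 692
    O=O: 3 × 511 = 1533
    Σ(broken) = 4787 kJ
  Bonds formed (products):
    C=O: 4 × 780 = 3120
    O-H: 6 × 479 = 2874
    Σ(formed) = 5994 kJ
  ΔH_II = 4787 − 5994 = −1207 kJ
ΔH_I − ΔH_II = +1062 kJ, so reaction II has the more negative ΔH; |ΔH_I − ΔH_II| = 1062 kJ.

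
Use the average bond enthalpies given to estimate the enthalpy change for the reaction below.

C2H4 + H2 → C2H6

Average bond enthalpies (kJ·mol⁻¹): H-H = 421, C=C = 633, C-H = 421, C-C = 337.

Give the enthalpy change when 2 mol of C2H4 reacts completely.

ΔH = −250 kJ

Bonds broken (reactants):
  C-H: 4 × 421 = 1684
  C=C: 1 × 633 = 633
  H-H: 1 × 421 = 421
  Σ(broken) = 2738 kJ
Bonds formed (products):
  C-C: 1 × 337 = 337
  C-H: 6 × 421 = 2526
  Σ(formed) = 2863 kJ
ΔH = Σ(broken) − Σ(formed) = 2738 − 2863 = −125 kJ
For 2× the reaction as written: 2 × (−125) = −250 kJ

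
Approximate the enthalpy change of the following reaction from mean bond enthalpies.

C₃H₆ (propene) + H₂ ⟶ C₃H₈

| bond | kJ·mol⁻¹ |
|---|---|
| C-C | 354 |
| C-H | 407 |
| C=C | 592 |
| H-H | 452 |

ΔH ≈ −124 kJ

Bonds broken (reactants):
  C-C: 1 × 354 = 354
  C-H: 6 × 407 = 2442
  C=C: 1 × 592 = 592
  H-H: 1 × 452 = 452
  Σ(broken) = 3840 kJ
Bonds formed (products):
  C-C: 2 × 354 = 708
  C-H: 8 × 407 = 3256
  Σ(formed) = 3964 kJ
ΔH = Σ(broken) − Σ(formed) = 3840 − 3964 = −124 kJ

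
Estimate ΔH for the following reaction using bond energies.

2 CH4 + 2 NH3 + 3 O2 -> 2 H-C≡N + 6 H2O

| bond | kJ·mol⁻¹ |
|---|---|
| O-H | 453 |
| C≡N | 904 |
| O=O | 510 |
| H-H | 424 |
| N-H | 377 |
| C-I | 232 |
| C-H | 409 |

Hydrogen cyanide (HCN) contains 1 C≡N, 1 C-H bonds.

Bonds broken (reactants):
  C-H: 8 × 409 = 3272
  N-H: 6 × 377 = 2262
  O=O: 3 × 510 = 1530
  Σ(broken) = 7064 kJ
Bonds formed (products):
  C≡N: 2 × 904 = 1808
  C-H: 2 × 409 = 818
  O-H: 12 × 453 = 5436
  Σ(formed) = 8062 kJ
ΔH = Σ(broken) − Σ(formed) = 7064 − 8062 = −998 kJ

ΔH ≈ −998 kJ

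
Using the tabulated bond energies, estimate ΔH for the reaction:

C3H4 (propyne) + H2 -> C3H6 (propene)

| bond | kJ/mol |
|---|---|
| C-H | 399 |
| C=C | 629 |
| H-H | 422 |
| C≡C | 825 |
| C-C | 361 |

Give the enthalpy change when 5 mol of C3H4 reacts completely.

ΔH = −900 kJ

Bonds broken (reactants):
  C≡C: 1 × 825 = 825
  C-C: 1 × 361 = 361
  C-H: 4 × 399 = 1596
  H-H: 1 × 422 = 422
  Σ(broken) = 3204 kJ
Bonds formed (products):
  C-C: 1 × 361 = 361
  C-H: 6 × 399 = 2394
  C=C: 1 × 629 = 629
  Σ(formed) = 3384 kJ
ΔH = Σ(broken) − Σ(formed) = 3204 − 3384 = −180 kJ
For 5× the reaction as written: 5 × (−180) = −900 kJ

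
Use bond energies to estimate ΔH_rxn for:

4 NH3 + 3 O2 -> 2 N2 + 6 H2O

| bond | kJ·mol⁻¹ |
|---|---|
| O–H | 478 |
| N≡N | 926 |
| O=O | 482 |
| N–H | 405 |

ΔH ≈ −1282 kJ

Bonds broken (reactants):
  N–H: 12 × 405 = 4860
  O=O: 3 × 482 = 1446
  Σ(broken) = 6306 kJ
Bonds formed (products):
  N≡N: 2 × 926 = 1852
  O–H: 12 × 478 = 5736
  Σ(formed) = 7588 kJ
ΔH = Σ(broken) − Σ(formed) = 6306 − 7588 = −1282 kJ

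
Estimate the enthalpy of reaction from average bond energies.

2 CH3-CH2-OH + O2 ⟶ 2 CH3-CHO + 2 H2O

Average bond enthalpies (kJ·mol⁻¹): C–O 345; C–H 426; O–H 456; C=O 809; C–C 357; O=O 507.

Bonds broken (reactants):
  C–C: 2 × 357 = 714
  C–H: 10 × 426 = 4260
  C–O: 2 × 345 = 690
  O–H: 2 × 456 = 912
  O=O: 1 × 507 = 507
  Σ(broken) = 7083 kJ
Bonds formed (products):
  C–C: 2 × 357 = 714
  C–H: 8 × 426 = 3408
  C=O: 2 × 809 = 1618
  O–H: 4 × 456 = 1824
  Σ(formed) = 7564 kJ
ΔH = Σ(broken) − Σ(formed) = 7083 − 7564 = −481 kJ

ΔH ≈ −481 kJ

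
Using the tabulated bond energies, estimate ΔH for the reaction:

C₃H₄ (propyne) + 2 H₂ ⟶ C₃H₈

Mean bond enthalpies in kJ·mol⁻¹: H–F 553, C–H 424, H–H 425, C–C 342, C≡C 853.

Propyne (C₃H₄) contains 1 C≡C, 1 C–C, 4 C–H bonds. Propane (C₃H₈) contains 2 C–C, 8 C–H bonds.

Bonds broken (reactants):
  C≡C: 1 × 853 = 853
  C–C: 1 × 342 = 342
  C–H: 4 × 424 = 1696
  H–H: 2 × 425 = 850
  Σ(broken) = 3741 kJ
Bonds formed (products):
  C–C: 2 × 342 = 684
  C–H: 8 × 424 = 3392
  Σ(formed) = 4076 kJ
ΔH = Σ(broken) − Σ(formed) = 3741 − 4076 = −335 kJ

ΔH ≈ −335 kJ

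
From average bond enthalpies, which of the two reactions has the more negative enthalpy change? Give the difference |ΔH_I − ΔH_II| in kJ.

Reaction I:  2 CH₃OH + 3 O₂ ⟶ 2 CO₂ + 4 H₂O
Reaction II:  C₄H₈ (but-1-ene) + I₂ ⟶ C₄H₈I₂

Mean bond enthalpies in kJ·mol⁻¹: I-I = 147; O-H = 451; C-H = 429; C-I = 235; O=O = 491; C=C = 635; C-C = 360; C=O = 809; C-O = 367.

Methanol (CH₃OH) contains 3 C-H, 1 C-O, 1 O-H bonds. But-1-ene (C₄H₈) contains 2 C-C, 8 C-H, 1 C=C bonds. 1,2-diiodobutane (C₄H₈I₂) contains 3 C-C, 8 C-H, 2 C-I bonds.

Reaction I:
  Bonds broken (reactants):
    C-H: 6 × 429 = 2574
    C-O: 2 × 367 = 734
    O-H: 2 × 451 = 902
    O=O: 3 × 491 = 1473
    Σ(broken) = 5683 kJ
  Bonds formed (products):
    C=O: 4 × 809 = 3236
    O-H: 8 × 451 = 3608
    Σ(formed) = 6844 kJ
  ΔH_I = 5683 − 6844 = −1161 kJ
Reaction II:
  Bonds broken (reactants):
    C-C: 2 × 360 = 720
    C-H: 8 × 429 = 3432
    C=C: 1 × 635 = 635
    I-I: 1 × 147 = 147
    Σ(broken) = 4934 kJ
  Bonds formed (products):
    C-C: 3 × 360 = 1080
    C-H: 8 × 429 = 3432
    C-I: 2 × 235 = 470
    Σ(formed) = 4982 kJ
  ΔH_II = 4934 − 4982 = −48 kJ
ΔH_I − ΔH_II = −1113 kJ, so reaction I has the more negative ΔH; |ΔH_I − ΔH_II| = 1113 kJ.

Reaction I, by 1113 kJ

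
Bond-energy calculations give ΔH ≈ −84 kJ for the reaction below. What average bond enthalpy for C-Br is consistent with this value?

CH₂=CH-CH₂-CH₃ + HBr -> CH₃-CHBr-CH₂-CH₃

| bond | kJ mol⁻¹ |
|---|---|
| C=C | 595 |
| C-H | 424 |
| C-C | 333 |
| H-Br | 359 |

D(C-Br) ≈ 281 kJ/mol

Let D be the C-Br bond energy.
Σ(broken) = 2×333 + 8×424 + 1×595 + 1×359 = 5012
Σ(formed) = 1×D + 3×333 + 9×424 = 4815 + D
ΔH = Σ(broken) − Σ(formed) = (5012) − (4815 + D) = +197 − D
Setting this equal to −84 kJ gives D = 281 kJ/mol.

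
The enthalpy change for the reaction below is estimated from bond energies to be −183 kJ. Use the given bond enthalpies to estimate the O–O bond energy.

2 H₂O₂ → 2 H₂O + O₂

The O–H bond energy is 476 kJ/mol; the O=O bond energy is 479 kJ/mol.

D(O–O) ≈ 148 kJ/mol

Let D be the O–O bond energy.
Σ(broken) = 4×476 + 2×D = 1904 + 2D
Σ(formed) = 4×476 + 1×479 = 2383
ΔH = Σ(broken) − Σ(formed) = (1904 + 2D) − (2383) = −479 + 2D
Setting this equal to −183 kJ gives 2D = 296, so D = 148 kJ/mol.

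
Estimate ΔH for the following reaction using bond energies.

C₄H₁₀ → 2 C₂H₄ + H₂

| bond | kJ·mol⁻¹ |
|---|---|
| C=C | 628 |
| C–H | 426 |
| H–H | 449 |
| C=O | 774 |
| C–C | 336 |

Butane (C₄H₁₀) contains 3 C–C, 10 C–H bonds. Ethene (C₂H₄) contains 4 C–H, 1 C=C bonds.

Bonds broken (reactants):
  C–C: 3 × 336 = 1008
  C–H: 10 × 426 = 4260
  Σ(broken) = 5268 kJ
Bonds formed (products):
  C–H: 8 × 426 = 3408
  C=C: 2 × 628 = 1256
  H–H: 1 × 449 = 449
  Σ(formed) = 5113 kJ
ΔH = Σ(broken) − Σ(formed) = 5268 − 5113 = +155 kJ

ΔH ≈ +155 kJ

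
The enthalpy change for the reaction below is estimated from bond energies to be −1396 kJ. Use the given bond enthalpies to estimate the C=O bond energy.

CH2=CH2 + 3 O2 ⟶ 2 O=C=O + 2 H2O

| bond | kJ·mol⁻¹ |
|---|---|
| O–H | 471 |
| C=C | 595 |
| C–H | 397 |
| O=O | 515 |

D(C=O) ≈ 810 kJ/mol

Let D be the C=O bond energy.
Σ(broken) = 4×397 + 1×595 + 3×515 = 3728
Σ(formed) = 4×D + 4×471 = 1884 + 4D
ΔH = Σ(broken) − Σ(formed) = (3728) − (1884 + 4D) = +1844 − 4D
Setting this equal to −1396 kJ gives 4D = 3240, so D = 810 kJ/mol.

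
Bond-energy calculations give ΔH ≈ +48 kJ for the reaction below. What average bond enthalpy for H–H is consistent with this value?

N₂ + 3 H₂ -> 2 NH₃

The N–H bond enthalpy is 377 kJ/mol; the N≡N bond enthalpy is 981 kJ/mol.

Let D be the H–H bond energy.
Σ(broken) = 3×D + 1×981 = 981 + 3D
Σ(formed) = 6×377 = 2262
ΔH = Σ(broken) − Σ(formed) = (981 + 3D) − (2262) = −1281 + 3D
Setting this equal to +48 kJ gives 3D = 1329, so D = 443 kJ/mol.

D(H–H) ≈ 443 kJ/mol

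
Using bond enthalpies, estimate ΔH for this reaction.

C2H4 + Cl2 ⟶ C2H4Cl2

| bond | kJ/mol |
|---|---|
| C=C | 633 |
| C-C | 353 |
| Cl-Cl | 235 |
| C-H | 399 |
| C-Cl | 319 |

Bonds broken (reactants):
  C-H: 4 × 399 = 1596
  C=C: 1 × 633 = 633
  Cl-Cl: 1 × 235 = 235
  Σ(broken) = 2464 kJ
Bonds formed (products):
  C-C: 1 × 353 = 353
  C-Cl: 2 × 319 = 638
  C-H: 4 × 399 = 1596
  Σ(formed) = 2587 kJ
ΔH = Σ(broken) − Σ(formed) = 2464 − 2587 = −123 kJ

ΔH ≈ −123 kJ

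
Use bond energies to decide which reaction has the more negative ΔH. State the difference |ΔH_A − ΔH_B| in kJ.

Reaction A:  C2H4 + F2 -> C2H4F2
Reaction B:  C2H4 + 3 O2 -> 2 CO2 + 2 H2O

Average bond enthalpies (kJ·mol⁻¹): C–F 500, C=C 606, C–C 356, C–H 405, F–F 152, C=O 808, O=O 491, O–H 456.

Reaction B, by 759 kJ

Reaction A:
  Bonds broken (reactants):
    C–H: 4 × 405 = 1620
    C=C: 1 × 606 = 606
    F–F: 1 × 152 = 152
    Σ(broken) = 2378 kJ
  Bonds formed (products):
    C–C: 1 × 356 = 356
    C–F: 2 × 500 = 1000
    C–H: 4 × 405 = 1620
    Σ(formed) = 2976 kJ
  ΔH_A = 2378 − 2976 = −598 kJ
Reaction B:
  Bonds broken (reactants):
    C–H: 4 × 405 = 1620
    C=C: 1 × 606 = 606
    O=O: 3 × 491 = 1473
    Σ(broken) = 3699 kJ
  Bonds formed (products):
    C=O: 4 × 808 = 3232
    O–H: 4 × 456 = 1824
    Σ(formed) = 5056 kJ
  ΔH_B = 3699 − 5056 = −1357 kJ
ΔH_A − ΔH_B = +759 kJ, so reaction B has the more negative ΔH; |ΔH_A − ΔH_B| = 759 kJ.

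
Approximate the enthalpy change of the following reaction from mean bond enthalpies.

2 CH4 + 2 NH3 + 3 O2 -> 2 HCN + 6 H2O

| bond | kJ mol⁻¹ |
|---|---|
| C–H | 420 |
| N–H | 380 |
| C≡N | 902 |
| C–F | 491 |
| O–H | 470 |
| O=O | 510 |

ΔH ≈ −1114 kJ

Bonds broken (reactants):
  C–H: 8 × 420 = 3360
  N–H: 6 × 380 = 2280
  O=O: 3 × 510 = 1530
  Σ(broken) = 7170 kJ
Bonds formed (products):
  C≡N: 2 × 902 = 1804
  C–H: 2 × 420 = 840
  O–H: 12 × 470 = 5640
  Σ(formed) = 8284 kJ
ΔH = Σ(broken) − Σ(formed) = 7170 − 8284 = −1114 kJ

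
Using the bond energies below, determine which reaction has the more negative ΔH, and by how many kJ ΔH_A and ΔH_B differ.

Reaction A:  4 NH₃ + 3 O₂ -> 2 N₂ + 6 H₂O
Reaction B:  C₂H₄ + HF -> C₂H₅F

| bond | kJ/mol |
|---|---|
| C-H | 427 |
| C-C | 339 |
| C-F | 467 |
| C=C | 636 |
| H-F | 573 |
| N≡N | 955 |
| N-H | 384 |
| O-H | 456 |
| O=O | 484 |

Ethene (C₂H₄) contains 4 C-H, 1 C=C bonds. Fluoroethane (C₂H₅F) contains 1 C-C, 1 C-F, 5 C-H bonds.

Reaction A:
  Bonds broken (reactants):
    N-H: 12 × 384 = 4608
    O=O: 3 × 484 = 1452
    Σ(broken) = 6060 kJ
  Bonds formed (products):
    N≡N: 2 × 955 = 1910
    O-H: 12 × 456 = 5472
    Σ(formed) = 7382 kJ
  ΔH_A = 6060 − 7382 = −1322 kJ
Reaction B:
  Bonds broken (reactants):
    C-H: 4 × 427 = 1708
    C=C: 1 × 636 = 636
    H-F: 1 × 573 = 573
    Σ(broken) = 2917 kJ
  Bonds formed (products):
    C-C: 1 × 339 = 339
    C-F: 1 × 467 = 467
    C-H: 5 × 427 = 2135
    Σ(formed) = 2941 kJ
  ΔH_B = 2917 − 2941 = −24 kJ
ΔH_A − ΔH_B = −1298 kJ, so reaction A has the more negative ΔH; |ΔH_A − ΔH_B| = 1298 kJ.

Reaction A, by 1298 kJ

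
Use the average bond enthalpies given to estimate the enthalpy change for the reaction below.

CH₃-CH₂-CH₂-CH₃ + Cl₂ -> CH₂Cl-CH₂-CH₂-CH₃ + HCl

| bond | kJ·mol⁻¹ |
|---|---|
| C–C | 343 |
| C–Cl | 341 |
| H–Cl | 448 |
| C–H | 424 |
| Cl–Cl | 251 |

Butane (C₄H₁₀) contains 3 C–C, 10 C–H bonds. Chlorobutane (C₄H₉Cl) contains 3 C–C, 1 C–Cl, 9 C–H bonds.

ΔH ≈ −114 kJ

Bonds broken (reactants):
  C–C: 3 × 343 = 1029
  C–H: 10 × 424 = 4240
  Cl–Cl: 1 × 251 = 251
  Σ(broken) = 5520 kJ
Bonds formed (products):
  C–C: 3 × 343 = 1029
  C–Cl: 1 × 341 = 341
  C–H: 9 × 424 = 3816
  H–Cl: 1 × 448 = 448
  Σ(formed) = 5634 kJ
ΔH = Σ(broken) − Σ(formed) = 5520 − 5634 = −114 kJ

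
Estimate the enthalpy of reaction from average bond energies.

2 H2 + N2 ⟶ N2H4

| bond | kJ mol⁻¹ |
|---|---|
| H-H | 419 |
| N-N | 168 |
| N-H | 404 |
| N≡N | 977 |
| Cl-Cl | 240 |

ΔH ≈ +31 kJ

Bonds broken (reactants):
  H-H: 2 × 419 = 838
  N≡N: 1 × 977 = 977
  Σ(broken) = 1815 kJ
Bonds formed (products):
  N-H: 4 × 404 = 1616
  N-N: 1 × 168 = 168
  Σ(formed) = 1784 kJ
ΔH = Σ(broken) − Σ(formed) = 1815 − 1784 = +31 kJ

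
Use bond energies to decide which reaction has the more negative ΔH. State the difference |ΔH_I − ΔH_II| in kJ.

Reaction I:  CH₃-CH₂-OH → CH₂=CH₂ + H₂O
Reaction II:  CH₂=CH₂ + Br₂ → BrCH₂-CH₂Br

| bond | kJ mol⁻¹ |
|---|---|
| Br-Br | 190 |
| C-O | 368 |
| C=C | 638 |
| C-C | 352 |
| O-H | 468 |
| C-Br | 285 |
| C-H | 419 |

Reaction I:
  Bonds broken (reactants):
    C-C: 1 × 352 = 352
    C-H: 5 × 419 = 2095
    C-O: 1 × 368 = 368
    O-H: 1 × 468 = 468
    Σ(broken) = 3283 kJ
  Bonds formed (products):
    C-H: 4 × 419 = 1676
    C=C: 1 × 638 = 638
    O-H: 2 × 468 = 936
    Σ(formed) = 3250 kJ
  ΔH_I = 3283 − 3250 = +33 kJ
Reaction II:
  Bonds broken (reactants):
    Br-Br: 1 × 190 = 190
    C-H: 4 × 419 = 1676
    C=C: 1 × 638 = 638
    Σ(broken) = 2504 kJ
  Bonds formed (products):
    C-Br: 2 × 285 = 570
    C-C: 1 × 352 = 352
    C-H: 4 × 419 = 1676
    Σ(formed) = 2598 kJ
  ΔH_II = 2504 − 2598 = −94 kJ
ΔH_I − ΔH_II = +127 kJ, so reaction II has the more negative ΔH; |ΔH_I − ΔH_II| = 127 kJ.

Reaction II, by 127 kJ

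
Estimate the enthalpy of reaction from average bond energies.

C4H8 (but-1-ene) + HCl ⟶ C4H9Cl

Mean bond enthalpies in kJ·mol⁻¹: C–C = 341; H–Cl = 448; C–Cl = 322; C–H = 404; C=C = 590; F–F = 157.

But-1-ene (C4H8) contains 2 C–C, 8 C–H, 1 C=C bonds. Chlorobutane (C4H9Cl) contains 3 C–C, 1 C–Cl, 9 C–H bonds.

ΔH ≈ −29 kJ

Bonds broken (reactants):
  C–C: 2 × 341 = 682
  C–H: 8 × 404 = 3232
  C=C: 1 × 590 = 590
  H–Cl: 1 × 448 = 448
  Σ(broken) = 4952 kJ
Bonds formed (products):
  C–C: 3 × 341 = 1023
  C–Cl: 1 × 322 = 322
  C–H: 9 × 404 = 3636
  Σ(formed) = 4981 kJ
ΔH = Σ(broken) − Σ(formed) = 4952 − 4981 = −29 kJ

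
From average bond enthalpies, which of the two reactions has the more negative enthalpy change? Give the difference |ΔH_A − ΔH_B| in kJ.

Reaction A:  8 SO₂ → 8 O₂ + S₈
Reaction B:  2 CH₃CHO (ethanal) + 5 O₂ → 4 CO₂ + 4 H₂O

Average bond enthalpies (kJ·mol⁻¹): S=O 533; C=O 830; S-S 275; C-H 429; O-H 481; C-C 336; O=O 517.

Reaction B, by 4331 kJ

Reaction A:
  Bonds broken (reactants):
    S=O: 16 × 533 = 8528
    Σ(broken) = 8528 kJ
  Bonds formed (products):
    O=O: 8 × 517 = 4136
    S-S: 8 × 275 = 2200
    Σ(formed) = 6336 kJ
  ΔH_A = 8528 − 6336 = +2192 kJ
Reaction B:
  Bonds broken (reactants):
    C-C: 2 × 336 = 672
    C-H: 8 × 429 = 3432
    C=O: 2 × 830 = 1660
    O=O: 5 × 517 = 2585
    Σ(broken) = 8349 kJ
  Bonds formed (products):
    C=O: 8 × 830 = 6640
    O-H: 8 × 481 = 3848
    Σ(formed) = 10488 kJ
  ΔH_B = 8349 − 10488 = −2139 kJ
ΔH_A − ΔH_B = +4331 kJ, so reaction B has the more negative ΔH; |ΔH_A − ΔH_B| = 4331 kJ.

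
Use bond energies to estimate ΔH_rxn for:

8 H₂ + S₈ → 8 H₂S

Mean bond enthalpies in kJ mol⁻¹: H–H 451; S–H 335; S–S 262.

Bonds broken (reactants):
  H–H: 8 × 451 = 3608
  S–S: 8 × 262 = 2096
  Σ(broken) = 5704 kJ
Bonds formed (products):
  S–H: 16 × 335 = 5360
  Σ(formed) = 5360 kJ
ΔH = Σ(broken) − Σ(formed) = 5704 − 5360 = +344 kJ

ΔH ≈ +344 kJ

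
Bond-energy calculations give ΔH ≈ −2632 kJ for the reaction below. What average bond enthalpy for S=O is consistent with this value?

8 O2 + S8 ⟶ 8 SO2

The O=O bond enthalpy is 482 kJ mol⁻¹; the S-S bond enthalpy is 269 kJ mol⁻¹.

D(S=O) ≈ 540 kJ/mol

Let D be the S=O bond energy.
Σ(broken) = 8×482 + 8×269 = 6008
Σ(formed) = 16×D = 16D
ΔH = Σ(broken) − Σ(formed) = (6008) − (16D) = +6008 − 16D
Setting this equal to −2632 kJ gives 16D = 8640, so D = 540 kJ/mol.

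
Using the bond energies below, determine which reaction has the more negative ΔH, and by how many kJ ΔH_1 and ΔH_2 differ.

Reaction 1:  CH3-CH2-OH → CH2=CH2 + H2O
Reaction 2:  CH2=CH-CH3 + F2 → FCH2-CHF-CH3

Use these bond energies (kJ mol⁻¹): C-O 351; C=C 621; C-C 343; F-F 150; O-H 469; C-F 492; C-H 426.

Reaction 2, by 586 kJ

Reaction 1:
  Bonds broken (reactants):
    C-C: 1 × 343 = 343
    C-H: 5 × 426 = 2130
    C-O: 1 × 351 = 351
    O-H: 1 × 469 = 469
    Σ(broken) = 3293 kJ
  Bonds formed (products):
    C-H: 4 × 426 = 1704
    C=C: 1 × 621 = 621
    O-H: 2 × 469 = 938
    Σ(formed) = 3263 kJ
  ΔH_1 = 3293 − 3263 = +30 kJ
Reaction 2:
  Bonds broken (reactants):
    C-C: 1 × 343 = 343
    C-H: 6 × 426 = 2556
    C=C: 1 × 621 = 621
    F-F: 1 × 150 = 150
    Σ(broken) = 3670 kJ
  Bonds formed (products):
    C-C: 2 × 343 = 686
    C-F: 2 × 492 = 984
    C-H: 6 × 426 = 2556
    Σ(formed) = 4226 kJ
  ΔH_2 = 3670 − 4226 = −556 kJ
ΔH_1 − ΔH_2 = +586 kJ, so reaction 2 has the more negative ΔH; |ΔH_1 − ΔH_2| = 586 kJ.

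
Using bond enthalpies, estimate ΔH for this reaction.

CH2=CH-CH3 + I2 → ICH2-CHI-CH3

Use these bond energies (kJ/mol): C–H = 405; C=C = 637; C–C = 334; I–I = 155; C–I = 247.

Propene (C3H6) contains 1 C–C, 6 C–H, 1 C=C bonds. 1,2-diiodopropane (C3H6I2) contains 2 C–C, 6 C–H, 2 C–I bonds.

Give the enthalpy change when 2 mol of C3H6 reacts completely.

ΔH = −72 kJ

Bonds broken (reactants):
  C–C: 1 × 334 = 334
  C–H: 6 × 405 = 2430
  C=C: 1 × 637 = 637
  I–I: 1 × 155 = 155
  Σ(broken) = 3556 kJ
Bonds formed (products):
  C–C: 2 × 334 = 668
  C–H: 6 × 405 = 2430
  C–I: 2 × 247 = 494
  Σ(formed) = 3592 kJ
ΔH = Σ(broken) − Σ(formed) = 3556 − 3592 = −36 kJ
For 2× the reaction as written: 2 × (−36) = −72 kJ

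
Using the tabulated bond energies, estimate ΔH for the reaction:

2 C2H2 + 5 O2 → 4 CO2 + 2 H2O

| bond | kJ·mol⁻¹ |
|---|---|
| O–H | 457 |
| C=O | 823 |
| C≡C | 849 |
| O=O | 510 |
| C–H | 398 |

Bonds broken (reactants):
  C≡C: 2 × 849 = 1698
  C–H: 4 × 398 = 1592
  O=O: 5 × 510 = 2550
  Σ(broken) = 5840 kJ
Bonds formed (products):
  C=O: 8 × 823 = 6584
  O–H: 4 × 457 = 1828
  Σ(formed) = 8412 kJ
ΔH = Σ(broken) − Σ(formed) = 5840 − 8412 = −2572 kJ

ΔH ≈ −2572 kJ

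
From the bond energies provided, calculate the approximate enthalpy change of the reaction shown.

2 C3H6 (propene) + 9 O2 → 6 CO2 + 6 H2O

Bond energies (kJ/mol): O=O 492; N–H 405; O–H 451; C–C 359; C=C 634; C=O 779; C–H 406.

ΔH ≈ −3474 kJ

Bonds broken (reactants):
  C–C: 2 × 359 = 718
  C–H: 12 × 406 = 4872
  C=C: 2 × 634 = 1268
  O=O: 9 × 492 = 4428
  Σ(broken) = 11286 kJ
Bonds formed (products):
  C=O: 12 × 779 = 9348
  O–H: 12 × 451 = 5412
  Σ(formed) = 14760 kJ
ΔH = Σ(broken) − Σ(formed) = 11286 − 14760 = −3474 kJ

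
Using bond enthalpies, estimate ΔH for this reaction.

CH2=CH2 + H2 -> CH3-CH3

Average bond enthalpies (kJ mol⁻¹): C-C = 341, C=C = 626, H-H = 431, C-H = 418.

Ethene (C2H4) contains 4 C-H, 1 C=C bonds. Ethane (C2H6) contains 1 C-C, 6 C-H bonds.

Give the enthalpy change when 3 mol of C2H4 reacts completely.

Bonds broken (reactants):
  C-H: 4 × 418 = 1672
  C=C: 1 × 626 = 626
  H-H: 1 × 431 = 431
  Σ(broken) = 2729 kJ
Bonds formed (products):
  C-C: 1 × 341 = 341
  C-H: 6 × 418 = 2508
  Σ(formed) = 2849 kJ
ΔH = Σ(broken) − Σ(formed) = 2729 − 2849 = −120 kJ
For 3× the reaction as written: 3 × (−120) = −360 kJ

ΔH = −360 kJ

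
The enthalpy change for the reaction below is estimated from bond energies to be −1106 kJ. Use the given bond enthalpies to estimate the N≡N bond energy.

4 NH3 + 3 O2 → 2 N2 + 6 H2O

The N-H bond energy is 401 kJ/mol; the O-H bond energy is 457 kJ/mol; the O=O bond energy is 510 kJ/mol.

D(N≡N) ≈ 982 kJ/mol

Let D be the N≡N bond energy.
Σ(broken) = 12×401 + 3×510 = 6342
Σ(formed) = 2×D + 12×457 = 5484 + 2D
ΔH = Σ(broken) − Σ(formed) = (6342) − (5484 + 2D) = +858 − 2D
Setting this equal to −1106 kJ gives 2D = 1964, so D = 982 kJ/mol.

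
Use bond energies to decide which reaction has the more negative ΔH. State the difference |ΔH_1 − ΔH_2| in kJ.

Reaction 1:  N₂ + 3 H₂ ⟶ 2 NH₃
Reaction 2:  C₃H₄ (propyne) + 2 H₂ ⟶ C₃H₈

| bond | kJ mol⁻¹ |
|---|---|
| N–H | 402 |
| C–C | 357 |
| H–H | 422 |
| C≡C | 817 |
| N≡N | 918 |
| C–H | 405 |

Reaction 1:
  Bonds broken (reactants):
    H–H: 3 × 422 = 1266
    N≡N: 1 × 918 = 918
    Σ(broken) = 2184 kJ
  Bonds formed (products):
    N–H: 6 × 402 = 2412
    Σ(formed) = 2412 kJ
  ΔH_1 = 2184 − 2412 = −228 kJ
Reaction 2:
  Bonds broken (reactants):
    C≡C: 1 × 817 = 817
    C–C: 1 × 357 = 357
    C–H: 4 × 405 = 1620
    H–H: 2 × 422 = 844
    Σ(broken) = 3638 kJ
  Bonds formed (products):
    C–C: 2 × 357 = 714
    C–H: 8 × 405 = 3240
    Σ(formed) = 3954 kJ
  ΔH_2 = 3638 − 3954 = −316 kJ
ΔH_1 − ΔH_2 = +88 kJ, so reaction 2 has the more negative ΔH; |ΔH_1 − ΔH_2| = 88 kJ.

Reaction 2, by 88 kJ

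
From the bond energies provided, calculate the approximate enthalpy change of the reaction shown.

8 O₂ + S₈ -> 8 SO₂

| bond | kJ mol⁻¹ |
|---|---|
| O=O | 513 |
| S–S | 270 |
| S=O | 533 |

ΔH ≈ −2264 kJ

Bonds broken (reactants):
  O=O: 8 × 513 = 4104
  S–S: 8 × 270 = 2160
  Σ(broken) = 6264 kJ
Bonds formed (products):
  S=O: 16 × 533 = 8528
  Σ(formed) = 8528 kJ
ΔH = Σ(broken) − Σ(formed) = 6264 − 8528 = −2264 kJ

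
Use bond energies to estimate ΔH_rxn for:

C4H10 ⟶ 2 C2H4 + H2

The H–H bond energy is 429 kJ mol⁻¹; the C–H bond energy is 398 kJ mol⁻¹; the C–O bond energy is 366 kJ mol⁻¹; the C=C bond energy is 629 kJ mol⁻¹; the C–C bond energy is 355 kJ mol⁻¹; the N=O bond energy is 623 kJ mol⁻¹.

ΔH ≈ +174 kJ

Bonds broken (reactants):
  C–C: 3 × 355 = 1065
  C–H: 10 × 398 = 3980
  Σ(broken) = 5045 kJ
Bonds formed (products):
  C–H: 8 × 398 = 3184
  C=C: 2 × 629 = 1258
  H–H: 1 × 429 = 429
  Σ(formed) = 4871 kJ
ΔH = Σ(broken) − Σ(formed) = 5045 − 4871 = +174 kJ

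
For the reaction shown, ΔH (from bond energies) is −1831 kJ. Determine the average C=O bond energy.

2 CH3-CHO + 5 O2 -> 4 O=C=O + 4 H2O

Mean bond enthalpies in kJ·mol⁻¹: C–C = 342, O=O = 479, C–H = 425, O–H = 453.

Let D be the C=O bond energy.
Σ(broken) = 2×342 + 8×425 + 2×D + 5×479 = 6479 + 2D
Σ(formed) = 8×D + 8×453 = 3624 + 8D
ΔH = Σ(broken) − Σ(formed) = (6479 + 2D) − (3624 + 8D) = +2855 − 6D
Setting this equal to −1831 kJ gives 6D = 4686, so D = 781 kJ/mol.

D(C=O) ≈ 781 kJ/mol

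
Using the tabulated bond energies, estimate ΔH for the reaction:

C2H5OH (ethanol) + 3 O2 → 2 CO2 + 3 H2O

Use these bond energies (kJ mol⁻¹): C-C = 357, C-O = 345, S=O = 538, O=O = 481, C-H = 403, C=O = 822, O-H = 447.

Bonds broken (reactants):
  C-C: 1 × 357 = 357
  C-H: 5 × 403 = 2015
  C-O: 1 × 345 = 345
  O-H: 1 × 447 = 447
  O=O: 3 × 481 = 1443
  Σ(broken) = 4607 kJ
Bonds formed (products):
  C=O: 4 × 822 = 3288
  O-H: 6 × 447 = 2682
  Σ(formed) = 5970 kJ
ΔH = Σ(broken) − Σ(formed) = 4607 − 5970 = −1363 kJ

ΔH ≈ −1363 kJ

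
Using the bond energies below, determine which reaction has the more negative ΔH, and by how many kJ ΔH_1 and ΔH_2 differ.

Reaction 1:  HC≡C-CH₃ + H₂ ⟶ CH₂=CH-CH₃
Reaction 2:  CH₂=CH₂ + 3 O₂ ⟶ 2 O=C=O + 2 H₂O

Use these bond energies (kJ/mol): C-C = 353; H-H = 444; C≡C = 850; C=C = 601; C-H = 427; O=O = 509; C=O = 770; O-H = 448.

Reaction 2, by 875 kJ

Reaction 1:
  Bonds broken (reactants):
    C≡C: 1 × 850 = 850
    C-C: 1 × 353 = 353
    C-H: 4 × 427 = 1708
    H-H: 1 × 444 = 444
    Σ(broken) = 3355 kJ
  Bonds formed (products):
    C-C: 1 × 353 = 353
    C-H: 6 × 427 = 2562
    C=C: 1 × 601 = 601
    Σ(formed) = 3516 kJ
  ΔH_1 = 3355 − 3516 = −161 kJ
Reaction 2:
  Bonds broken (reactants):
    C-H: 4 × 427 = 1708
    C=C: 1 × 601 = 601
    O=O: 3 × 509 = 1527
    Σ(broken) = 3836 kJ
  Bonds formed (products):
    C=O: 4 × 770 = 3080
    O-H: 4 × 448 = 1792
    Σ(formed) = 4872 kJ
  ΔH_2 = 3836 − 4872 = −1036 kJ
ΔH_1 − ΔH_2 = +875 kJ, so reaction 2 has the more negative ΔH; |ΔH_1 − ΔH_2| = 875 kJ.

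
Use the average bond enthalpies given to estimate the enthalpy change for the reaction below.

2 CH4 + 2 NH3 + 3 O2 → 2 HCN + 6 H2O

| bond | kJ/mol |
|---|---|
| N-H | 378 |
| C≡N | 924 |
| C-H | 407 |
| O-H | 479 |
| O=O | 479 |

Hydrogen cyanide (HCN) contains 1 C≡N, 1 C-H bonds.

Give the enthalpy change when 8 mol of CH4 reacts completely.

Bonds broken (reactants):
  C-H: 8 × 407 = 3256
  N-H: 6 × 378 = 2268
  O=O: 3 × 479 = 1437
  Σ(broken) = 6961 kJ
Bonds formed (products):
  C≡N: 2 × 924 = 1848
  C-H: 2 × 407 = 814
  O-H: 12 × 479 = 5748
  Σ(formed) = 8410 kJ
ΔH = Σ(broken) − Σ(formed) = 6961 − 8410 = −1449 kJ
For 4× the reaction as written: 4 × (−1449) = −5796 kJ

ΔH = −5796 kJ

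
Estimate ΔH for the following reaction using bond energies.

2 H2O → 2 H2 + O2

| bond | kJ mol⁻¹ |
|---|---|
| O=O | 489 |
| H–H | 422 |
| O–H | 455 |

Bonds broken (reactants):
  O–H: 4 × 455 = 1820
  Σ(broken) = 1820 kJ
Bonds formed (products):
  H–H: 2 × 422 = 844
  O=O: 1 × 489 = 489
  Σ(formed) = 1333 kJ
ΔH = Σ(broken) − Σ(formed) = 1820 − 1333 = +487 kJ

ΔH ≈ +487 kJ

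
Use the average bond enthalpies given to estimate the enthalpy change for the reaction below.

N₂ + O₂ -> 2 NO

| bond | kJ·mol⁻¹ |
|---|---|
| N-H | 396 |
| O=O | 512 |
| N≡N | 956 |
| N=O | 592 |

ΔH ≈ +284 kJ

Bonds broken (reactants):
  N≡N: 1 × 956 = 956
  O=O: 1 × 512 = 512
  Σ(broken) = 1468 kJ
Bonds formed (products):
  N=O: 2 × 592 = 1184
  Σ(formed) = 1184 kJ
ΔH = Σ(broken) − Σ(formed) = 1468 − 1184 = +284 kJ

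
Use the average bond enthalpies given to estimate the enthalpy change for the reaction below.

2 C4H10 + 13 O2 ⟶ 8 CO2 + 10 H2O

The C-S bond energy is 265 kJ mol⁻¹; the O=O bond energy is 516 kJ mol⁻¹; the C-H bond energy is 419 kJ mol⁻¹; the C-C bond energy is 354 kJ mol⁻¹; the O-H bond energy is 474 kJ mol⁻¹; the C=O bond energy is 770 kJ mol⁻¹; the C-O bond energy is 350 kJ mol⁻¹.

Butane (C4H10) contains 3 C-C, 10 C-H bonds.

ΔH ≈ −4588 kJ

Bonds broken (reactants):
  C-C: 6 × 354 = 2124
  C-H: 20 × 419 = 8380
  O=O: 13 × 516 = 6708
  Σ(broken) = 17212 kJ
Bonds formed (products):
  C=O: 16 × 770 = 12320
  O-H: 20 × 474 = 9480
  Σ(formed) = 21800 kJ
ΔH = Σ(broken) − Σ(formed) = 17212 − 21800 = −4588 kJ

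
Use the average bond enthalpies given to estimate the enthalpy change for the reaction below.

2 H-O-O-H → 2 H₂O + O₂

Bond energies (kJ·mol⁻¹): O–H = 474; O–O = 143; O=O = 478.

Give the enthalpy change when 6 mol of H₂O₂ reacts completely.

ΔH = −576 kJ

Bonds broken (reactants):
  O–H: 4 × 474 = 1896
  O–O: 2 × 143 = 286
  Σ(broken) = 2182 kJ
Bonds formed (products):
  O–H: 4 × 474 = 1896
  O=O: 1 × 478 = 478
  Σ(formed) = 2374 kJ
ΔH = Σ(broken) − Σ(formed) = 2182 − 2374 = −192 kJ
For 3× the reaction as written: 3 × (−192) = −576 kJ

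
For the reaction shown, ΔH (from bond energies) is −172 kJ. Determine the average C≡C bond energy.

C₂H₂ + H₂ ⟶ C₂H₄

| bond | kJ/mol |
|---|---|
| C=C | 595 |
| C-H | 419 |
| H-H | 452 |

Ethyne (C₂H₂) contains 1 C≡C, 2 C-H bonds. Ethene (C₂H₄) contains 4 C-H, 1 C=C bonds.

D(C≡C) ≈ 809 kJ/mol

Let D be the C≡C bond energy.
Σ(broken) = 1×D + 2×419 + 1×452 = 1290 + D
Σ(formed) = 4×419 + 1×595 = 2271
ΔH = Σ(broken) − Σ(formed) = (1290 + D) − (2271) = −981 + D
Setting this equal to −172 kJ gives D = 809 kJ/mol.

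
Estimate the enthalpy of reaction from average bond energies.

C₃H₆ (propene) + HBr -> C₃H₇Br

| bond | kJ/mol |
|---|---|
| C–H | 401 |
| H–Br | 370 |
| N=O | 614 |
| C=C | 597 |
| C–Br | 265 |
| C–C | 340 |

ΔH ≈ −39 kJ

Bonds broken (reactants):
  C–C: 1 × 340 = 340
  C–H: 6 × 401 = 2406
  C=C: 1 × 597 = 597
  H–Br: 1 × 370 = 370
  Σ(broken) = 3713 kJ
Bonds formed (products):
  C–Br: 1 × 265 = 265
  C–C: 2 × 340 = 680
  C–H: 7 × 401 = 2807
  Σ(formed) = 3752 kJ
ΔH = Σ(broken) − Σ(formed) = 3713 − 3752 = −39 kJ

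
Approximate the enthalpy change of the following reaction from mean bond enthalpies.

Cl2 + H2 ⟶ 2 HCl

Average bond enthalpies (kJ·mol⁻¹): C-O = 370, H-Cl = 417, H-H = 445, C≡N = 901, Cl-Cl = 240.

ΔH ≈ −149 kJ

Bonds broken (reactants):
  Cl-Cl: 1 × 240 = 240
  H-H: 1 × 445 = 445
  Σ(broken) = 685 kJ
Bonds formed (products):
  H-Cl: 2 × 417 = 834
  Σ(formed) = 834 kJ
ΔH = Σ(broken) − Σ(formed) = 685 − 834 = −149 kJ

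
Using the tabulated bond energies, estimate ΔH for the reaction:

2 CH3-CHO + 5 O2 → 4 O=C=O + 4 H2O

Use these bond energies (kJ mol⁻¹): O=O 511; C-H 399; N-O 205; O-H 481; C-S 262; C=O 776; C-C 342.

ΔH ≈ −2073 kJ

Bonds broken (reactants):
  C-C: 2 × 342 = 684
  C-H: 8 × 399 = 3192
  C=O: 2 × 776 = 1552
  O=O: 5 × 511 = 2555
  Σ(broken) = 7983 kJ
Bonds formed (products):
  C=O: 8 × 776 = 6208
  O-H: 8 × 481 = 3848
  Σ(formed) = 10056 kJ
ΔH = Σ(broken) − Σ(formed) = 7983 − 10056 = −2073 kJ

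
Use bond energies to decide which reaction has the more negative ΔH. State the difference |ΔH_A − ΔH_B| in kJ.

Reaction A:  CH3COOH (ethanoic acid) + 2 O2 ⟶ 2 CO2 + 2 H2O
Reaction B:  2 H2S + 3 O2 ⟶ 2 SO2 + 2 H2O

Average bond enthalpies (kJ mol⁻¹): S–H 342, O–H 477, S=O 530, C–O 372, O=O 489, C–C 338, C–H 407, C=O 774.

Reaction A:
  Bonds broken (reactants):
    C–C: 1 × 338 = 338
    C–H: 3 × 407 = 1221
    C–O: 1 × 372 = 372
    C=O: 1 × 774 = 774
    O–H: 1 × 477 = 477
    O=O: 2 × 489 = 978
    Σ(broken) = 4160 kJ
  Bonds formed (products):
    C=O: 4 × 774 = 3096
    O–H: 4 × 477 = 1908
    Σ(formed) = 5004 kJ
  ΔH_A = 4160 − 5004 = −844 kJ
Reaction B:
  Bonds broken (reactants):
    O=O: 3 × 489 = 1467
    S–H: 4 × 342 = 1368
    Σ(broken) = 2835 kJ
  Bonds formed (products):
    O–H: 4 × 477 = 1908
    S=O: 4 × 530 = 2120
    Σ(formed) = 4028 kJ
  ΔH_B = 2835 − 4028 = −1193 kJ
ΔH_A − ΔH_B = +349 kJ, so reaction B has the more negative ΔH; |ΔH_A − ΔH_B| = 349 kJ.

Reaction B, by 349 kJ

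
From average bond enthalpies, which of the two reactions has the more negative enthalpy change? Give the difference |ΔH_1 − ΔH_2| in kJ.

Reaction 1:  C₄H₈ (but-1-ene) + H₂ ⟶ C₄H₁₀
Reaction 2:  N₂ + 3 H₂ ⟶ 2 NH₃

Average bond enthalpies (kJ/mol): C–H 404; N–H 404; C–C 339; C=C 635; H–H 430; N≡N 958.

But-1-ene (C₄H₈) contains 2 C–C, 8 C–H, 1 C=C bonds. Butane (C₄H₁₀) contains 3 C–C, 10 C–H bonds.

Reaction 2, by 94 kJ

Reaction 1:
  Bonds broken (reactants):
    C–C: 2 × 339 = 678
    C–H: 8 × 404 = 3232
    C=C: 1 × 635 = 635
    H–H: 1 × 430 = 430
    Σ(broken) = 4975 kJ
  Bonds formed (products):
    C–C: 3 × 339 = 1017
    C–H: 10 × 404 = 4040
    Σ(formed) = 5057 kJ
  ΔH_1 = 4975 − 5057 = −82 kJ
Reaction 2:
  Bonds broken (reactants):
    H–H: 3 × 430 = 1290
    N≡N: 1 × 958 = 958
    Σ(broken) = 2248 kJ
  Bonds formed (products):
    N–H: 6 × 404 = 2424
    Σ(formed) = 2424 kJ
  ΔH_2 = 2248 − 2424 = −176 kJ
ΔH_1 − ΔH_2 = +94 kJ, so reaction 2 has the more negative ΔH; |ΔH_1 − ΔH_2| = 94 kJ.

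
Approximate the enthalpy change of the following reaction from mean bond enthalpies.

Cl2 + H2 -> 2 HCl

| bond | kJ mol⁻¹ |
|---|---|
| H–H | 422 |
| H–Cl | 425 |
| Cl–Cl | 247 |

ΔH ≈ −181 kJ

Bonds broken (reactants):
  Cl–Cl: 1 × 247 = 247
  H–H: 1 × 422 = 422
  Σ(broken) = 669 kJ
Bonds formed (products):
  H–Cl: 2 × 425 = 850
  Σ(formed) = 850 kJ
ΔH = Σ(broken) − Σ(formed) = 669 − 850 = −181 kJ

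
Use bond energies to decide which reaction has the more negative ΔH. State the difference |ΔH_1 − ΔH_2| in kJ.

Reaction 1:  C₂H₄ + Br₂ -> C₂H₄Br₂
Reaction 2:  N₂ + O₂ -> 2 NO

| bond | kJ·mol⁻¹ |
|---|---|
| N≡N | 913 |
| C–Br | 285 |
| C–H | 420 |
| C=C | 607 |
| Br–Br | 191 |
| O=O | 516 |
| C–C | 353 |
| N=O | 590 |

Reaction 1:
  Bonds broken (reactants):
    Br–Br: 1 × 191 = 191
    C–H: 4 × 420 = 1680
    C=C: 1 × 607 = 607
    Σ(broken) = 2478 kJ
  Bonds formed (products):
    C–Br: 2 × 285 = 570
    C–C: 1 × 353 = 353
    C–H: 4 × 420 = 1680
    Σ(formed) = 2603 kJ
  ΔH_1 = 2478 − 2603 = −125 kJ
Reaction 2:
  Bonds broken (reactants):
    N≡N: 1 × 913 = 913
    O=O: 1 × 516 = 516
    Σ(broken) = 1429 kJ
  Bonds formed (products):
    N=O: 2 × 590 = 1180
    Σ(formed) = 1180 kJ
  ΔH_2 = 1429 − 1180 = +249 kJ
ΔH_1 − ΔH_2 = −374 kJ, so reaction 1 has the more negative ΔH; |ΔH_1 − ΔH_2| = 374 kJ.

Reaction 1, by 374 kJ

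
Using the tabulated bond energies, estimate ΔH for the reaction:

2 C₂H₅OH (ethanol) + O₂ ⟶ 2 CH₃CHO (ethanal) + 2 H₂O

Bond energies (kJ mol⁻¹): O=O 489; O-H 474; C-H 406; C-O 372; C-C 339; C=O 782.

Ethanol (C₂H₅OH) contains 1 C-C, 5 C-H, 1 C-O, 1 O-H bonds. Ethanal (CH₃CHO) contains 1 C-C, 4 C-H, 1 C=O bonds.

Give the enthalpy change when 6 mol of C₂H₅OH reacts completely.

Bonds broken (reactants):
  C-C: 2 × 339 = 678
  C-H: 10 × 406 = 4060
  C-O: 2 × 372 = 744
  O-H: 2 × 474 = 948
  O=O: 1 × 489 = 489
  Σ(broken) = 6919 kJ
Bonds formed (products):
  C-C: 2 × 339 = 678
  C-H: 8 × 406 = 3248
  C=O: 2 × 782 = 1564
  O-H: 4 × 474 = 1896
  Σ(formed) = 7386 kJ
ΔH = Σ(broken) − Σ(formed) = 6919 − 7386 = −467 kJ
For 3× the reaction as written: 3 × (−467) = −1401 kJ

ΔH = −1401 kJ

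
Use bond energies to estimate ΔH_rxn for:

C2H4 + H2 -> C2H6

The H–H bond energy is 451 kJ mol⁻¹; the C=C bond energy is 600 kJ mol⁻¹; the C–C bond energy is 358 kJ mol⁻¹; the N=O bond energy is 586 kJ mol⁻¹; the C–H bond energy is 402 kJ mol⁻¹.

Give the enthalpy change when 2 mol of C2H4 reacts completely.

ΔH = −222 kJ

Bonds broken (reactants):
  C–H: 4 × 402 = 1608
  C=C: 1 × 600 = 600
  H–H: 1 × 451 = 451
  Σ(broken) = 2659 kJ
Bonds formed (products):
  C–C: 1 × 358 = 358
  C–H: 6 × 402 = 2412
  Σ(formed) = 2770 kJ
ΔH = Σ(broken) − Σ(formed) = 2659 − 2770 = −111 kJ
For 2× the reaction as written: 2 × (−111) = −222 kJ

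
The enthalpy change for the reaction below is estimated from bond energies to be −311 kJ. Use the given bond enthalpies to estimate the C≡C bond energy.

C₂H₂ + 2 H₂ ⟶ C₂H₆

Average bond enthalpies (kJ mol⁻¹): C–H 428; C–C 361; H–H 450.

D(C≡C) ≈ 862 kJ/mol

Let D be the C≡C bond energy.
Σ(broken) = 1×D + 2×428 + 2×450 = 1756 + D
Σ(formed) = 1×361 + 6×428 = 2929
ΔH = Σ(broken) − Σ(formed) = (1756 + D) − (2929) = −1173 + D
Setting this equal to −311 kJ gives D = 862 kJ/mol.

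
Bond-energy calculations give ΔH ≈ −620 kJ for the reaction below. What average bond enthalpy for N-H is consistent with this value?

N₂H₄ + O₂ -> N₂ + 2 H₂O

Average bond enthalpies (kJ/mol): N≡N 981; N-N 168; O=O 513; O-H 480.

Let D be the N-H bond energy.
Σ(broken) = 4×D + 1×168 + 1×513 = 681 + 4D
Σ(formed) = 1×981 + 4×480 = 2901
ΔH = Σ(broken) − Σ(formed) = (681 + 4D) − (2901) = −2220 + 4D
Setting this equal to −620 kJ gives 4D = 1600, so D = 400 kJ/mol.

D(N-H) ≈ 400 kJ/mol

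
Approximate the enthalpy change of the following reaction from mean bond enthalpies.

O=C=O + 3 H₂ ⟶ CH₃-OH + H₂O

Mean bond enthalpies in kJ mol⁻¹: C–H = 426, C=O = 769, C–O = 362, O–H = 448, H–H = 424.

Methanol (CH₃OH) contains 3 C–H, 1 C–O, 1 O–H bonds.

ΔH ≈ −174 kJ

Bonds broken (reactants):
  C=O: 2 × 769 = 1538
  H–H: 3 × 424 = 1272
  Σ(broken) = 2810 kJ
Bonds formed (products):
  C–H: 3 × 426 = 1278
  C–O: 1 × 362 = 362
  O–H: 3 × 448 = 1344
  Σ(formed) = 2984 kJ
ΔH = Σ(broken) − Σ(formed) = 2810 − 2984 = −174 kJ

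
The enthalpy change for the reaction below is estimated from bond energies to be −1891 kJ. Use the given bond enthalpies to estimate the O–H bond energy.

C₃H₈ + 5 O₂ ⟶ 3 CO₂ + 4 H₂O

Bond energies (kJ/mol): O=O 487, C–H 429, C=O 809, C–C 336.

D(O–H) ≈ 447 kJ/mol

Let D be the O–H bond energy.
Σ(broken) = 2×336 + 8×429 + 5×487 = 6539
Σ(formed) = 6×809 + 8×D = 4854 + 8D
ΔH = Σ(broken) − Σ(formed) = (6539) − (4854 + 8D) = +1685 − 8D
Setting this equal to −1891 kJ gives 8D = 3576, so D = 447 kJ/mol.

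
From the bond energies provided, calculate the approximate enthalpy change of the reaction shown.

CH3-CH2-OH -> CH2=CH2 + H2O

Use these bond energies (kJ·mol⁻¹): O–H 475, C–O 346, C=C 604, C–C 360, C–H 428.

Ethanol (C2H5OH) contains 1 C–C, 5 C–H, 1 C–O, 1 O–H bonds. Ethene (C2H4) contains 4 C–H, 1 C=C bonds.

ΔH ≈ +55 kJ

Bonds broken (reactants):
  C–C: 1 × 360 = 360
  C–H: 5 × 428 = 2140
  C–O: 1 × 346 = 346
  O–H: 1 × 475 = 475
  Σ(broken) = 3321 kJ
Bonds formed (products):
  C–H: 4 × 428 = 1712
  C=C: 1 × 604 = 604
  O–H: 2 × 475 = 950
  Σ(formed) = 3266 kJ
ΔH = Σ(broken) − Σ(formed) = 3321 − 3266 = +55 kJ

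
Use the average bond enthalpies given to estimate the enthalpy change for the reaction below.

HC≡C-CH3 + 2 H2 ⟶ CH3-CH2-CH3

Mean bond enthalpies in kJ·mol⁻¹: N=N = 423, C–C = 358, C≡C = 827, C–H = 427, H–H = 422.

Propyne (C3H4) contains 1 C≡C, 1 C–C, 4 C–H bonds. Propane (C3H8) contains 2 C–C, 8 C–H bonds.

ΔH ≈ −395 kJ

Bonds broken (reactants):
  C≡C: 1 × 827 = 827
  C–C: 1 × 358 = 358
  C–H: 4 × 427 = 1708
  H–H: 2 × 422 = 844
  Σ(broken) = 3737 kJ
Bonds formed (products):
  C–C: 2 × 358 = 716
  C–H: 8 × 427 = 3416
  Σ(formed) = 4132 kJ
ΔH = Σ(broken) − Σ(formed) = 3737 − 4132 = −395 kJ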